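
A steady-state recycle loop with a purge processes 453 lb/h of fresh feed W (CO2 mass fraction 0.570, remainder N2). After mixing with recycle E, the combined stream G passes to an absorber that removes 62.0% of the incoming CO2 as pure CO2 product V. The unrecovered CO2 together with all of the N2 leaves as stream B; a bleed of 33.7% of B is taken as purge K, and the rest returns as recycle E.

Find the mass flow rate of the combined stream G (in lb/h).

923.2 lb/h

N2 enters only via W and leaves only via the purge: 453×0.430 = 0.337×(N2 in B), and the absorber passes all N2, so N2 in G = N2 in B = 578.01 lb/h.
CO2 in G: m_A = 453×0.570 + (1−0.337)·(1−0.620)·m_A, so m_A = 258.21/0.7481 = 345.17 lb/h.
G = 345.17 + 578.01 = 923.18 lb/h.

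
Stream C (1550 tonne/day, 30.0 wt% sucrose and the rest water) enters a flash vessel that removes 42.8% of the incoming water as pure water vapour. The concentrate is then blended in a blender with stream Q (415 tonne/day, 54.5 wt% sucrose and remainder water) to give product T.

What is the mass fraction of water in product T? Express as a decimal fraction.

Vapour removed = 0.428×0.700×1550 = 464.38 tonne/day; concentrate = 1085.6 tonne/day.
water reaching the mixer = 620.62 (from concentrate) + 415×0.455 = 809.45 tonne/day.
Product flow = 1085.6 + 415 = 1500.6 tonne/day; water fraction = 0.539.

0.539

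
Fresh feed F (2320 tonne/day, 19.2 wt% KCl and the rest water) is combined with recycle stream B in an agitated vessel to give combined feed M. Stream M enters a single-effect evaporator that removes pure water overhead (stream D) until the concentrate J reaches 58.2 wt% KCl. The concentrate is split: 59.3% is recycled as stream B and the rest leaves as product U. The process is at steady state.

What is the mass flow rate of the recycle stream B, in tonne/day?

1115 tonne/day

Overall KCl balance (none leaves overhead): KCl in fresh feed = KCl in product, i.e. 2320×0.192 = (1−0.593)·J·0.582.
J = 445.44/(0.582×0.407) = 1880.5 tonne/day.
Recycle B = 0.593×1880.5 = 1115.1 tonne/day.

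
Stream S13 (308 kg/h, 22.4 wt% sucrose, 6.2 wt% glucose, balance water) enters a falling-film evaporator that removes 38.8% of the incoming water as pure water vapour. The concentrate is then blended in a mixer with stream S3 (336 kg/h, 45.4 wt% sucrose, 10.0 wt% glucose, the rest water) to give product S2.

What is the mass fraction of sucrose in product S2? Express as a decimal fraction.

0.397

Vapour removed = 0.388×0.714×308 = 85.326 kg/h; concentrate = 222.67 kg/h.
sucrose reaching the mixer = 68.992 (from concentrate) + 336×0.454 = 221.54 kg/h.
Product flow = 222.67 + 336 = 558.67 kg/h; sucrose fraction = 0.397.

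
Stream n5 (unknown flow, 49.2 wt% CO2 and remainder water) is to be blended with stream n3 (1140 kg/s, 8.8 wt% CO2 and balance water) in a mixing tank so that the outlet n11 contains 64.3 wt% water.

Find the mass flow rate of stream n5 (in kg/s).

2272 kg/s

Let n5 be the unknown flow. Total out = 1140 + n5.
water balance: 1039.7 + 0.508·n5 = 0.643·(1140 + n5)
(0.508 − 0.643)·n5 = 0.643×1140 − 1039.7 = -306.66
n5 = -306.66 / -0.135 = 2271.6 kg/s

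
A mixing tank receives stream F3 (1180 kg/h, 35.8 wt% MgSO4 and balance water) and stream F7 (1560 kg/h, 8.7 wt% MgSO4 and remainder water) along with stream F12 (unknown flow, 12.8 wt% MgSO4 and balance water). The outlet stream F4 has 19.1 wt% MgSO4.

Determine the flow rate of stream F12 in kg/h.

Let F12 be the unknown flow. Total out = 2740 + F12.
MgSO4 balance: 558.16 + 0.128·F12 = 0.191·(2740 + F12)
(0.128 − 0.191)·F12 = 0.191×2740 − 558.16 = -34.82
F12 = -34.82 / -0.063 = 552.7 kg/h

552.7 kg/h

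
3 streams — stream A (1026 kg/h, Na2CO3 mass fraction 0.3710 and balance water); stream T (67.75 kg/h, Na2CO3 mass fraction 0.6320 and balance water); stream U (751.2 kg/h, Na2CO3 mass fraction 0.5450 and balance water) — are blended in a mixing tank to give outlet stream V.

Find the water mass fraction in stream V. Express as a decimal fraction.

Total flow out = 1026 + 67.75 + 751.2 = 1845 kg/h.
water in = 1026×0.629 + 67.75×0.368 + 751.2×0.455 = 1012.1 kg/h.
water mass fraction in V = 1012.1/1845 = 0.5486.

0.5486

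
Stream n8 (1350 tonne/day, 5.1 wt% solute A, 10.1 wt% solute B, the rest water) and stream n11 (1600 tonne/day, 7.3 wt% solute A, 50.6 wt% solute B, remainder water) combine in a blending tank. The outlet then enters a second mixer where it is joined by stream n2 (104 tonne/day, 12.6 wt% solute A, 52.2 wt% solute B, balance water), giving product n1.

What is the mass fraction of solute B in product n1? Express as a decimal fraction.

0.328

Overall, product flow = 3054 tonne/day.
solute B in = 1350×0.101 + 1600×0.506 + 104×0.522 = 1000.2 tonne/day.
solute B fraction in n1 = 0.328.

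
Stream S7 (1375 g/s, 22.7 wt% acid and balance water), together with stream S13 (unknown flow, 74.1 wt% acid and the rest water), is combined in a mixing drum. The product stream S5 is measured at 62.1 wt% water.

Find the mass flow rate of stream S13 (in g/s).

577.3 g/s

Let S13 be the unknown flow. Total out = 1375 + S13.
water balance: 1062.9 + 0.259·S13 = 0.621·(1375 + S13)
(0.259 − 0.621)·S13 = 0.621×1375 − 1062.9 = -209
S13 = -209 / -0.362 = 577.35 g/s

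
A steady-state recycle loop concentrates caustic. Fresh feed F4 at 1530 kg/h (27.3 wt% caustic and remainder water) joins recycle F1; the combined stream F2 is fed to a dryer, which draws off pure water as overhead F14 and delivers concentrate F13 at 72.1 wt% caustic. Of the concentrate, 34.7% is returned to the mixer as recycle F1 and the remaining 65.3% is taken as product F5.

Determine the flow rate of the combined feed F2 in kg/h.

Overall caustic balance (none leaves overhead): caustic in fresh feed = caustic in product, i.e. 1530×0.273 = (1−0.347)·F13·0.721.
F13 = 417.69/(0.721×0.653) = 887.17 kg/h.
Recycle F1 = 0.347×887.17 = 307.85 kg/h.
Combined feed F2 = 1530 + 307.85 = 1837.8 kg/h.

1838 kg/h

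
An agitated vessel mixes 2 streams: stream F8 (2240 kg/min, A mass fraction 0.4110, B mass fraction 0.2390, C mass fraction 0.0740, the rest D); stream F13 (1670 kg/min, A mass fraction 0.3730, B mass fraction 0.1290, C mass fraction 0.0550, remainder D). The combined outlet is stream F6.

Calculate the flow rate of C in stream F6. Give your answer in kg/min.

C out = C in = 2240×0.074 + 1670×0.055 = 257.61 kg/min.

257.6 kg/min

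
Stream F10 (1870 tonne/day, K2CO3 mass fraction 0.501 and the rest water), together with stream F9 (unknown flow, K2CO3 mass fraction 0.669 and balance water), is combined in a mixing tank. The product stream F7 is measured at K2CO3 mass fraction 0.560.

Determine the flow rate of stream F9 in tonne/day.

1012 tonne/day

Let F9 be the unknown flow. Total out = 1870 + F9.
K2CO3 balance: 936.87 + 0.669·F9 = 0.560·(1870 + F9)
(0.669 − 0.560)·F9 = 0.560×1870 − 936.87 = 110.33
F9 = 110.33 / 0.109 = 1012.2 tonne/day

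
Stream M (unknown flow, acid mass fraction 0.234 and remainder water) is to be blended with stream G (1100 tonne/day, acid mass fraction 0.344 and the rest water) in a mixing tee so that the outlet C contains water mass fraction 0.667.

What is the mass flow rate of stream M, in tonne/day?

Let M be the unknown flow. Total out = 1100 + M.
water balance: 721.6 + 0.766·M = 0.667·(1100 + M)
(0.766 − 0.667)·M = 0.667×1100 − 721.6 = 12.1
M = 12.1 / 0.099 = 122.22 tonne/day

122.2 tonne/day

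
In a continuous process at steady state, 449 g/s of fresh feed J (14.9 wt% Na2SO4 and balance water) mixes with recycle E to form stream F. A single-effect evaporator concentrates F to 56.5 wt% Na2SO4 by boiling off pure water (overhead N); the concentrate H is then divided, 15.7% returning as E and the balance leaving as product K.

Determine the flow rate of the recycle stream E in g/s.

22.05 g/s

Overall Na2SO4 balance (none leaves overhead): Na2SO4 in fresh feed = Na2SO4 in product, i.e. 449×0.149 = (1−0.157)·H·0.565.
H = 66.901/(0.565×0.843) = 140.46 g/s.
Recycle E = 0.157×140.46 = 22.052 g/s.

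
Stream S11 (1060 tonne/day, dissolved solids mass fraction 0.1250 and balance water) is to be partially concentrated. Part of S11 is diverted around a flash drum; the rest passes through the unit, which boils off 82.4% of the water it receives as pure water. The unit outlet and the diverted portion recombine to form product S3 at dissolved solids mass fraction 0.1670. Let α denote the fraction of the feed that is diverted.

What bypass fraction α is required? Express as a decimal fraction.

0.651

All 1060×0.125 = 132.5 tonne/day of dissolved solids reaches S3, so S3 = 132.5/0.167 = 793.41 tonne/day and vapour = 266.59 tonne/day.
The evaporator receives (1−α)·1060 of feed at 0.875 water and removes 0.824 of that water:
0.824×0.875×(1−α)×1060 = 266.59
(1−α) = 266.59/764.26 = 0.3488;  α = 0.6512.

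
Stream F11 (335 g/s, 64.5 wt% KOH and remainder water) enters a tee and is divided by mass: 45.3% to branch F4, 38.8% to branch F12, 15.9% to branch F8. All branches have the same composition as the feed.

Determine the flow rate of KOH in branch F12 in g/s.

83.84 g/s

Branch F12 total = 0.388×335 = 129.98 g/s.
KOH in F12 = 0.645×129.98 = 83.837 g/s.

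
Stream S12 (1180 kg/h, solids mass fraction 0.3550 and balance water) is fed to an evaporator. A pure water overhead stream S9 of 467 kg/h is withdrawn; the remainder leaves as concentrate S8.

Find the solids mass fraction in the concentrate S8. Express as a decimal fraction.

solids is not removed: 1180×0.355 = 418.9 kg/h of solids enters S8.
Concentrate = 1180 − 467 = 713 kg/h.
Mass fraction = 418.9/713 = 0.5875.

0.5875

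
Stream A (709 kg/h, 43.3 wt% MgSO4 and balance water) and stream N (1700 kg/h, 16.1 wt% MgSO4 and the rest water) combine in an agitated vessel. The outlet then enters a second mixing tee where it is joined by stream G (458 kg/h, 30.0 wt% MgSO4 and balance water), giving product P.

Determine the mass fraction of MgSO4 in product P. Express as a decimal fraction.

0.2505

Overall, product flow = 2867 kg/h.
MgSO4 in = 709×0.433 + 1700×0.161 + 458×0.300 = 718.1 kg/h.
MgSO4 fraction in P = 0.2505.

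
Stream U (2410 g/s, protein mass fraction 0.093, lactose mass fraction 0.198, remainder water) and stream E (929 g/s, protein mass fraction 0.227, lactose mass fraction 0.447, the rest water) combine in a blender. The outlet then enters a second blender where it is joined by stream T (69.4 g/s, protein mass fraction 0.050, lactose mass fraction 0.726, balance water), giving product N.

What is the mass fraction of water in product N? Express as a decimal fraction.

Overall, product flow = 3408.4 g/s.
water in = 2410×0.709 + 929×0.326 + 69.4×0.224 = 2027.1 g/s.
water fraction in N = 0.595.

0.595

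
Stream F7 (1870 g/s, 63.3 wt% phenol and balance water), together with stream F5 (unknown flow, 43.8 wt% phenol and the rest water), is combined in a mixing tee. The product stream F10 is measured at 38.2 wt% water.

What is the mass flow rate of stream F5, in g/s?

Let F5 be the unknown flow. Total out = 1870 + F5.
water balance: 686.29 + 0.562·F5 = 0.382·(1870 + F5)
(0.562 − 0.382)·F5 = 0.382×1870 − 686.29 = 28.05
F5 = 28.05 / 0.180 = 155.83 g/s

155.8 g/s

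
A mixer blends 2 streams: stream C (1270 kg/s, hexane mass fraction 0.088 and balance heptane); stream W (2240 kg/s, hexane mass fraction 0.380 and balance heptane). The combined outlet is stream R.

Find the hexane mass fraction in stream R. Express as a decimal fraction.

0.274

Total flow out = 1270 + 2240 = 3510 kg/s.
hexane in = 1270×0.088 + 2240×0.380 = 962.96 kg/s.
hexane mass fraction in R = 962.96/3510 = 0.274.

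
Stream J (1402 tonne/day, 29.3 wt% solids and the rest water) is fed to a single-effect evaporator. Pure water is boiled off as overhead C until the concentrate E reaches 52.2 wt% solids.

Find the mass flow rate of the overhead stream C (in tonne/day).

615.1 tonne/day

solids is conserved: 1402×0.293 = 410.79 tonne/day all reports to the concentrate.
Concentrate = 410.79/(target fraction) = 786.95 tonne/day.
Overhead = 1402 − 786.95 = 615.05 tonne/day.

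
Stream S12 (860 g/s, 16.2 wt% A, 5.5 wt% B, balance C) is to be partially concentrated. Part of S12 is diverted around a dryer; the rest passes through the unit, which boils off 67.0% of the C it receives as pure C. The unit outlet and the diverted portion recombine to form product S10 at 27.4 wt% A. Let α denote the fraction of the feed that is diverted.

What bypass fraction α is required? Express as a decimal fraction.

All 860×0.162 = 139.32 g/s of A reaches S10, so S10 = 139.32/0.274 = 508.47 g/s and vapour = 351.53 g/s.
The evaporator receives (1−α)·860 of feed at 0.783 C and removes 0.670 of that C:
0.670×0.783×(1−α)×860 = 351.53
(1−α) = 351.53/451.16 = 0.7792;  α = 0.2208.

0.221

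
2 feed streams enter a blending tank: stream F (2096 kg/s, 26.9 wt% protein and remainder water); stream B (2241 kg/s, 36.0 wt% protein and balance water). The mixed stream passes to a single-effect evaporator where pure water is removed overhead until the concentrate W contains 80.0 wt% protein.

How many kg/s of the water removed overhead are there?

protein entering = 2096×0.269 + 2241×0.360 = 1370.6 kg/s.
All protein reports to W, so W = 1370.6/0.800 = 1713.2 kg/s.
Total feed = 4337 kg/s; overhead = 4337 − 1713.2 = 2623.8 kg/s.

2624 kg/s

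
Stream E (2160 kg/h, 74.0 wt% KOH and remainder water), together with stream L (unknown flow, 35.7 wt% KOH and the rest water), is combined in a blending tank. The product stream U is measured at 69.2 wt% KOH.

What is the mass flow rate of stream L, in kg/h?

Let L be the unknown flow. Total out = 2160 + L.
KOH balance: 1598.4 + 0.357·L = 0.692·(2160 + L)
(0.357 − 0.692)·L = 0.692×2160 − 1598.4 = -103.68
L = -103.68 / -0.335 = 309.49 kg/h

309.5 kg/h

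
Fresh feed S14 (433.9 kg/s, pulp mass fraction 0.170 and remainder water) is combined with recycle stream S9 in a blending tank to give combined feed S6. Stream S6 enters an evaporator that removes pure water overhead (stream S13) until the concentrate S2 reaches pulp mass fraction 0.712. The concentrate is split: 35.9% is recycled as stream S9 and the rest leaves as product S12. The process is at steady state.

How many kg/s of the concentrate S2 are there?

Overall pulp balance (none leaves overhead): pulp in fresh feed = pulp in product, i.e. 433.9×0.170 = (1−0.359)·S2·0.712.
S2 = 73.763/(0.712×0.641) = 161.62 kg/s.

161.6 kg/s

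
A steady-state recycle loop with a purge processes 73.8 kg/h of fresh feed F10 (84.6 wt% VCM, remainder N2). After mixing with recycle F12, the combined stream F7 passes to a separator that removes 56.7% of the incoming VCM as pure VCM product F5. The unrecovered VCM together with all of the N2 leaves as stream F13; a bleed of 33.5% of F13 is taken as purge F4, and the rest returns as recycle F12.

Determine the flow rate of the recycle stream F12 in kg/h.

N2 enters only via F10 and leaves only via the purge: 73.8×0.154 = 0.335×(N2 in F13), and the separator passes all N2, so N2 in F7 = N2 in F13 = 33.926 kg/h.
VCM in F7: m_A = 73.8×0.846 + (1−0.335)·(1−0.567)·m_A, so m_A = 62.435/0.7121 = 87.683 kg/h.
F13 = (1−0.567)×87.683 + 33.926 = 71.893 kg/h.
Recycle F12 = (1−0.335)×71.893 = 47.809 kg/h.

47.81 kg/h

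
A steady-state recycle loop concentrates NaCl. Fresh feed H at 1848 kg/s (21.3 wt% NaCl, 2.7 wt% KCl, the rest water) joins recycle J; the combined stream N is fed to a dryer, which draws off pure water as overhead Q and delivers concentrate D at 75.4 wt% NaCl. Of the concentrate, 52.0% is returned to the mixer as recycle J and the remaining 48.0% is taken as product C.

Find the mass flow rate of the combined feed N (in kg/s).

Overall NaCl balance (none leaves overhead): NaCl in fresh feed = NaCl in product, i.e. 1848×0.213 = (1−0.520)·D·0.754.
D = 393.62/(0.754×0.480) = 1087.6 kg/s.
Recycle J = 0.520×1087.6 = 565.55 kg/s.
Combined feed N = 1848 + 565.55 = 2413.6 kg/s.

2414 kg/s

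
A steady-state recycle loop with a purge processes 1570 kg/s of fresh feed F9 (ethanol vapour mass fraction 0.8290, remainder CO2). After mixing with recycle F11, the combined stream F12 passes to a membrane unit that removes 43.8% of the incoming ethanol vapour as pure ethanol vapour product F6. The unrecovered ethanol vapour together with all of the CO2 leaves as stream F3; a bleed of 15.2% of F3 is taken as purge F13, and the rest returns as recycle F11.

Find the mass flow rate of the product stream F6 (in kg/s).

1089 kg/s

ethanol vapour in F12: m_A = 1570×0.829 + (1−0.152)·(1−0.438)·m_A, so m_A = 1301.5/0.5234 = 2486.6 kg/s.
Product F6 = 0.438×2486.6 = 1089.1 kg/s.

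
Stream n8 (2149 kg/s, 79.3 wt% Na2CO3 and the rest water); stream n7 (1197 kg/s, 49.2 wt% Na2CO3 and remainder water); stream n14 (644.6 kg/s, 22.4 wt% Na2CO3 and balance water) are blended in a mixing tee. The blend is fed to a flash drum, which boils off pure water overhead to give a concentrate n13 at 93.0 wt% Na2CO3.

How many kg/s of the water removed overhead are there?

Na2CO3 entering = 2149×0.793 + 1197×0.492 + 644.6×0.224 = 2437.5 kg/s.
All Na2CO3 reports to n13, so n13 = 2437.5/0.930 = 2620.9 kg/s.
Total feed = 3990.6 kg/s; overhead = 3990.6 − 2620.9 = 1369.7 kg/s.

1370 kg/s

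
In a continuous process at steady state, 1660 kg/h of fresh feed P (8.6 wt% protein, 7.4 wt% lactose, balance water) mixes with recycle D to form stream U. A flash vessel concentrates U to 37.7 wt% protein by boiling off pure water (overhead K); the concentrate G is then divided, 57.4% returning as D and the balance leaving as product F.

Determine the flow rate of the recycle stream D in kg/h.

510.2 kg/h

Overall protein balance (none leaves overhead): protein in fresh feed = protein in product, i.e. 1660×0.086 = (1−0.574)·G·0.377.
G = 142.76/(0.377×0.426) = 888.91 kg/h.
Recycle D = 0.574×888.91 = 510.23 kg/h.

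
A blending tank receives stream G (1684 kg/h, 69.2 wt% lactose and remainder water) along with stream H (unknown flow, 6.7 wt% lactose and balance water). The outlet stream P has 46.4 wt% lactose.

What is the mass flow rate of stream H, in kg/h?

967.1 kg/h

Let H be the unknown flow. Total out = 1684 + H.
lactose balance: 1165.3 + 0.067·H = 0.464·(1684 + H)
(0.067 − 0.464)·H = 0.464×1684 − 1165.3 = -383.95
H = -383.95 / -0.397 = 967.13 kg/h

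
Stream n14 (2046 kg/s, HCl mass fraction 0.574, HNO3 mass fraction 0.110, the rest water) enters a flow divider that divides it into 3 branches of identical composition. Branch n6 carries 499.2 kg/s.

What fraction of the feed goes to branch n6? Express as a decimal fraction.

0.244

Fraction to n6 = 499.2/2046 = 0.2440.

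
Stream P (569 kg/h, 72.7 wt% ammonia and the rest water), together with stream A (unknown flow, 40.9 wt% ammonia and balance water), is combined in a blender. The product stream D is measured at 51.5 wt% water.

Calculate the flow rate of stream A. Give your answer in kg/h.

Let A be the unknown flow. Total out = 569 + A.
water balance: 155.34 + 0.591·A = 0.515·(569 + A)
(0.591 − 0.515)·A = 0.515×569 − 155.34 = 137.7
A = 137.7 / 0.076 = 1811.8 kg/h

1812 kg/h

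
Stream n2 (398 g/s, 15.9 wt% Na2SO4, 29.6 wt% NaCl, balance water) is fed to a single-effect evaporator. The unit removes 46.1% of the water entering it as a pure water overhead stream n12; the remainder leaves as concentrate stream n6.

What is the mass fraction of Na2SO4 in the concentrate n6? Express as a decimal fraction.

Na2SO4 is not removed: 398×0.159 = 63.282 g/s of Na2SO4 enters n6.
water entering = 398×0.545 = 216.91 g/s; overhead removed = 0.461×216.91 = 99.996 g/s.
Concentrate = 398 − 99.996 = 298 g/s.
Mass fraction = 63.282/298 = 0.212.

0.212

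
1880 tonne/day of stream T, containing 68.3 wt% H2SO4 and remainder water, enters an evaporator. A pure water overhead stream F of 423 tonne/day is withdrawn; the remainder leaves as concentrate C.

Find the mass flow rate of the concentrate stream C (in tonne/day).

1457 tonne/day

Concentrate = 1880 − 423 = 1457 tonne/day.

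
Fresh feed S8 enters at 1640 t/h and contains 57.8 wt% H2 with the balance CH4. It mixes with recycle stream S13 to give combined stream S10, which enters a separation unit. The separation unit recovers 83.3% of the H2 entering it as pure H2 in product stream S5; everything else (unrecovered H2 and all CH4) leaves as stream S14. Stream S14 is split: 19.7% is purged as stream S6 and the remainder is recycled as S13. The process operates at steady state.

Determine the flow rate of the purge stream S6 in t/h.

728.1 t/h

CH4 enters only via S8 and leaves only via the purge: 1640×0.422 = 0.197×(CH4 in S14), and the separation unit passes all CH4, so CH4 in S10 = CH4 in S14 = 3513.1 t/h.
H2 in S10: m_A = 1640×0.578 + (1−0.197)·(1−0.833)·m_A, so m_A = 947.92/0.8659 = 1094.7 t/h.
S14 = (1−0.833)×1094.7 + 3513.1 = 3695.9 t/h.
Purge S6 = 0.197×3695.9 = 728.1 t/h.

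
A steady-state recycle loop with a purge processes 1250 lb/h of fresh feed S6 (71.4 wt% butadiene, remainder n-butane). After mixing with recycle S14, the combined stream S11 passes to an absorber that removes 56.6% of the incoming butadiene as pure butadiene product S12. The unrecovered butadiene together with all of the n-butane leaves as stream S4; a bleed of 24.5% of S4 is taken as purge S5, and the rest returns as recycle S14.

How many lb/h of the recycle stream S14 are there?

n-butane enters only via S6 and leaves only via the purge: 1250×0.286 = 0.245×(n-butane in S4), and the absorber passes all n-butane, so n-butane in S11 = n-butane in S4 = 1459.2 lb/h.
butadiene in S11: m_A = 1250×0.714 + (1−0.245)·(1−0.566)·m_A, so m_A = 892.5/0.6723 = 1327.5 lb/h.
S4 = (1−0.566)×1327.5 + 1459.2 = 2035.3 lb/h.
Recycle S14 = (1−0.245)×2035.3 = 1536.7 lb/h.

1537 lb/h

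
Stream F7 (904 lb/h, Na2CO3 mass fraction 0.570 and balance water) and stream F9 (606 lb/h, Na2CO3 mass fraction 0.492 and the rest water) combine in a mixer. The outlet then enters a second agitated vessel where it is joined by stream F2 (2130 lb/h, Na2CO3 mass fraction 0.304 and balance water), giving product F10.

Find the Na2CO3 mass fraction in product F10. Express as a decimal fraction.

Overall, product flow = 3640 lb/h.
Na2CO3 in = 904×0.570 + 606×0.492 + 2130×0.304 = 1461 lb/h.
Na2CO3 fraction in F10 = 0.401.

0.401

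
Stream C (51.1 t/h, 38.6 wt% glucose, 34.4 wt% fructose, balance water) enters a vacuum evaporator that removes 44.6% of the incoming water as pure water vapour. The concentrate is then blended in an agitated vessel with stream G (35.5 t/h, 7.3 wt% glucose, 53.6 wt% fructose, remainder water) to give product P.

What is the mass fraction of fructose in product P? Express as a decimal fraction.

Vapour removed = 0.446×0.270×51.1 = 6.1535 t/h; concentrate = 44.947 t/h.
fructose reaching the mixer = 17.578 (from concentrate) + 35.5×0.536 = 36.606 t/h.
Product flow = 44.947 + 35.5 = 80.447 t/h; fructose fraction = 0.455.

0.455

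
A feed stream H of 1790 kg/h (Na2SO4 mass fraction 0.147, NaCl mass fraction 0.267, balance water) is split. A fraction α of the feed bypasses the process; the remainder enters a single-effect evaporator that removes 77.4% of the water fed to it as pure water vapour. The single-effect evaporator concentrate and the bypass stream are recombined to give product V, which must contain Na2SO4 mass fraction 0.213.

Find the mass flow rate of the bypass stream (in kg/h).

All 1790×0.147 = 263.13 kg/h of Na2SO4 reaches V, so V = 263.13/0.213 = 1235.4 kg/h and vapour = 554.65 kg/h.
The evaporator receives (1−α)·1790 of feed at 0.586 water and removes 0.774 of that water:
0.774×0.586×(1−α)×1790 = 554.65
(1−α) = 554.65/811.88 = 0.6832;  α = 0.3168.
Bypass flow = 0.3168×1790 = 567.13 kg/h.

567.1 kg/h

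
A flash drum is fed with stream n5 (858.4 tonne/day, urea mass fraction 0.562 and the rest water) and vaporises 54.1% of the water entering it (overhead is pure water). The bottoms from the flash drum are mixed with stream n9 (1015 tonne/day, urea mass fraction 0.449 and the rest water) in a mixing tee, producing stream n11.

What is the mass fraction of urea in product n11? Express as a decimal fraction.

Vapour removed = 0.541×0.438×858.4 = 203.4 tonne/day; concentrate = 655 tonne/day.
urea reaching the mixer = 482.42 (from concentrate) + 1015×0.449 = 938.16 tonne/day.
Product flow = 655 + 1015 = 1670 tonne/day; urea fraction = 0.562.

0.562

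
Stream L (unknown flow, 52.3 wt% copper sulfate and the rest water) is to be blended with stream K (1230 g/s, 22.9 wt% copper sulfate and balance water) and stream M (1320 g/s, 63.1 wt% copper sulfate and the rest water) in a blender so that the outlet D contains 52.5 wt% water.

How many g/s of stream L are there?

2014 g/s

Let L be the unknown flow. Total out = 2550 + L.
water balance: 1435.4 + 0.477·L = 0.525·(2550 + L)
(0.477 − 0.525)·L = 0.525×2550 − 1435.4 = -96.66
L = -96.66 / -0.048 = 2013.8 g/s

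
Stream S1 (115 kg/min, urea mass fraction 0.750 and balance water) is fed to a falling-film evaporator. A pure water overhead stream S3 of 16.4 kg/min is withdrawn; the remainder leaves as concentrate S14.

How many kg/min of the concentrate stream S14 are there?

Concentrate = 115 − 16.4 = 98.6 kg/min.

98.6 kg/min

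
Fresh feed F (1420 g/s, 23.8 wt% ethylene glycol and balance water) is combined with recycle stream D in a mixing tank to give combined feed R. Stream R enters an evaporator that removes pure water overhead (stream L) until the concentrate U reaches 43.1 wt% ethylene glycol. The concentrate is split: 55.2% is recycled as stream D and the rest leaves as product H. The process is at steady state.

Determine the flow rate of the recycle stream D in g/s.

Overall ethylene glycol balance (none leaves overhead): ethylene glycol in fresh feed = ethylene glycol in product, i.e. 1420×0.238 = (1−0.552)·U·0.431.
U = 337.96/(0.431×0.448) = 1750.3 g/s.
Recycle D = 0.552×1750.3 = 966.16 g/s.

966.2 g/s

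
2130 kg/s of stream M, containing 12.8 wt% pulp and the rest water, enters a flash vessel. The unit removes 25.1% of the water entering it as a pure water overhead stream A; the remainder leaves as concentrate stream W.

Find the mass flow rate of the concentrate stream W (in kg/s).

1664 kg/s

water entering = 2130×0.872 = 1857.4 kg/s; overhead removed = 0.251×1857.4 = 466.2 kg/s.
Concentrate = 2130 − 466.2 = 1663.8 kg/s.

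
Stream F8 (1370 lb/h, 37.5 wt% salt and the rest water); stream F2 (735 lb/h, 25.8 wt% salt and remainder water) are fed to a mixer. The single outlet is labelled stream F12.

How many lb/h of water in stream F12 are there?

water out = water in = 1370×0.625 + 735×0.742 = 1401.6 lb/h.

1402 lb/h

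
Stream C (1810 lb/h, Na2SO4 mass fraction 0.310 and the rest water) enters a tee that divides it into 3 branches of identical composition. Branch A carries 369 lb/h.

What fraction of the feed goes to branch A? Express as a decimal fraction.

Fraction to A = 369/1810 = 0.2039.

0.204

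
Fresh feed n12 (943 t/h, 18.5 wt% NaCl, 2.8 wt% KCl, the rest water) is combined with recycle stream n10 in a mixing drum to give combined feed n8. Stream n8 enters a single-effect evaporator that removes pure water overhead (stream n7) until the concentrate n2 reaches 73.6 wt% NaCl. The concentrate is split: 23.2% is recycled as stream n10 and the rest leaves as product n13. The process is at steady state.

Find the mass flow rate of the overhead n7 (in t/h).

Overall NaCl balance (none leaves overhead): NaCl in fresh feed = NaCl in product, i.e. 943×0.185 = (1−0.232)·n2·0.736.
n2 = 174.45/(0.736×0.768) = 308.63 t/h.
Recycle n10 = 0.232×308.63 = 71.603 t/h.
Combined feed n8 = 943 + 71.603 = 1014.6 t/h.
Overhead n7 = n8 − n2 = 1014.6 − 308.63 = 705.97 t/h.

706 t/h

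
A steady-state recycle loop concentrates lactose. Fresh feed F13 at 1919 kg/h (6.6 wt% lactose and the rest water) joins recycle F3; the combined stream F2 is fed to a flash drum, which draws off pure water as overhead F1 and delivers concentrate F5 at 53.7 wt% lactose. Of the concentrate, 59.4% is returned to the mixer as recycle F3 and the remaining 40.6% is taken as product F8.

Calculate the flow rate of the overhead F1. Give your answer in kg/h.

Overall lactose balance (none leaves overhead): lactose in fresh feed = lactose in product, i.e. 1919×0.066 = (1−0.594)·F5·0.537.
F5 = 126.65/(0.537×0.406) = 580.92 kg/h.
Recycle F3 = 0.594×580.92 = 345.07 kg/h.
Combined feed F2 = 1919 + 345.07 = 2264.1 kg/h.
Overhead F1 = F2 − F5 = 2264.1 − 580.92 = 1683.1 kg/h.

1683 kg/h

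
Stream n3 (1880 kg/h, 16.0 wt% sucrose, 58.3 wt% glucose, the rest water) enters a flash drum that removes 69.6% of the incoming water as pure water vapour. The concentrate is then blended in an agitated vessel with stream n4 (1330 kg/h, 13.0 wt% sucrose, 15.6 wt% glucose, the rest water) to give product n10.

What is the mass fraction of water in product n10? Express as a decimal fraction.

Vapour removed = 0.696×0.257×1880 = 336.28 kg/h; concentrate = 1543.7 kg/h.
water reaching the mixer = 146.88 (from concentrate) + 1330×0.714 = 1096.5 kg/h.
Product flow = 1543.7 + 1330 = 2873.7 kg/h; water fraction = 0.382.

0.382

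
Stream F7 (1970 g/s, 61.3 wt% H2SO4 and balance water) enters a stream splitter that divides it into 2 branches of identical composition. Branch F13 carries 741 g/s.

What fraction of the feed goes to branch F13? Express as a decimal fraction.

0.376

Fraction to F13 = 741/1970 = 0.3761.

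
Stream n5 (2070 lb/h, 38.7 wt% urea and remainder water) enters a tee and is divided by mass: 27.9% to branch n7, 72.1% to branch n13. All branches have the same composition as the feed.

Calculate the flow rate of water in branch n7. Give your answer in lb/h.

354 lb/h

Branch n7 total = 0.279×2070 = 577.53 lb/h.
water in n7 = 0.613×577.53 = 354.03 lb/h.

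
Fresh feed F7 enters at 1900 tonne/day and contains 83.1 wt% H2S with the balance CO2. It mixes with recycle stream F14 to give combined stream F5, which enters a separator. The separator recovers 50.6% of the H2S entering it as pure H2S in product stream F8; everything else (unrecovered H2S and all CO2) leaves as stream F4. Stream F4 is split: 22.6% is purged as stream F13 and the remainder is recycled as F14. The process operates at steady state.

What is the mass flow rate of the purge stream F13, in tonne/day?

CO2 enters only via F7 and leaves only via the purge: 1900×0.169 = 0.226×(CO2 in F4), and the separator passes all CO2, so CO2 in F5 = CO2 in F4 = 1420.8 tonne/day.
H2S in F5: m_A = 1900×0.831 + (1−0.226)·(1−0.506)·m_A, so m_A = 1578.9/0.6176 = 2556.3 tonne/day.
F4 = (1−0.506)×2556.3 + 1420.8 = 2683.6 tonne/day.
Purge F13 = 0.226×2683.6 = 606.5 tonne/day.

606.5 tonne/day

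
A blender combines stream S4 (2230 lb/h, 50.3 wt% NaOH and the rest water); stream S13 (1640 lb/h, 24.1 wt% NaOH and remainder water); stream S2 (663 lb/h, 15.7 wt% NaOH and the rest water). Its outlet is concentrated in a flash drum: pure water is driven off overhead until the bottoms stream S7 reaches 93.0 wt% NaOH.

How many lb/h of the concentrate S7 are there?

NaOH entering = 2230×0.503 + 1640×0.241 + 663×0.157 = 1621 lb/h.
All NaOH reports to S7, so S7 = 1621/0.930 = 1743 lb/h.

1743 lb/h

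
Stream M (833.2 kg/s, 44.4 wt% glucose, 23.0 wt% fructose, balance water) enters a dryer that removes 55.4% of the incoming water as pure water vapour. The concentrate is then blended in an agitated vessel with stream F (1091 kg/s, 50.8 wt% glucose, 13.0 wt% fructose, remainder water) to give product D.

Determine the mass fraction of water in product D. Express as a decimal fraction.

Vapour removed = 0.554×0.326×833.2 = 150.48 kg/s; concentrate = 682.72 kg/s.
water reaching the mixer = 121.14 (from concentrate) + 1091×0.362 = 516.09 kg/s.
Product flow = 682.72 + 1091 = 1773.7 kg/s; water fraction = 0.2910.

0.2910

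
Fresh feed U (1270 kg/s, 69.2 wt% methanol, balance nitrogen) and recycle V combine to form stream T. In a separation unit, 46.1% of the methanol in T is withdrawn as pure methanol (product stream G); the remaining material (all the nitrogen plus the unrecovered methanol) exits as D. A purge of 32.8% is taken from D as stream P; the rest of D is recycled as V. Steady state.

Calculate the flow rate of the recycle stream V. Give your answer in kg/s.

nitrogen enters only via U and leaves only via the purge: 1270×0.308 = 0.328×(nitrogen in D), and the separation unit passes all nitrogen, so nitrogen in T = nitrogen in D = 1192.6 kg/s.
methanol in T: m_A = 1270×0.692 + (1−0.328)·(1−0.461)·m_A, so m_A = 878.84/0.6378 = 1377.9 kg/s.
D = (1−0.461)×1377.9 + 1192.6 = 1935.3 kg/s.
Recycle V = (1−0.328)×1935.3 = 1300.5 kg/s.

1301 kg/s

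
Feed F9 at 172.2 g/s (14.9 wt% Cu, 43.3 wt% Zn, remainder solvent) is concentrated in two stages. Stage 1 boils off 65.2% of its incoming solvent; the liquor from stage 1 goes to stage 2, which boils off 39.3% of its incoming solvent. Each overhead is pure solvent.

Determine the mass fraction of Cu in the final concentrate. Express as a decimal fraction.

0.222

solvent in feed = 172.2×0.418 = 71.98 g/s.
After stage 1: solvent left = (1−0.652)×71.98 = 25.049; stream total = 125.27 g/s.
After stage 2: solvent left = (1−0.393)×25.049 = 15.205; final concentrate = 115.43 g/s.
Cu fraction = 25.658/115.43 = 0.222.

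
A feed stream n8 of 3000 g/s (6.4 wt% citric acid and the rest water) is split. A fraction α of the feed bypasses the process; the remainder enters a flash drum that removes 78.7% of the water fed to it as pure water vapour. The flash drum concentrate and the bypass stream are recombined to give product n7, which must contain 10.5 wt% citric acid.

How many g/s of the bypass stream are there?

1410 g/s

All 3000×0.064 = 192 g/s of citric acid reaches n7, so n7 = 192/0.105 = 1828.6 g/s and vapour = 1171.4 g/s.
The evaporator receives (1−α)·3000 of feed at 0.936 water and removes 0.787 of that water:
0.787×0.936×(1−α)×3000 = 1171.4
(1−α) = 1171.4/2209.9 = 0.5301;  α = 0.4699.
Bypass flow = 0.4699×3000 = 1409.8 g/s.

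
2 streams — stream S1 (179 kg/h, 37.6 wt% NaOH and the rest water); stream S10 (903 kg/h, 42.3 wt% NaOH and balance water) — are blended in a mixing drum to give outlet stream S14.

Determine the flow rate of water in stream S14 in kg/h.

632.7 kg/h

water out = water in = 179×0.624 + 903×0.577 = 632.73 kg/h.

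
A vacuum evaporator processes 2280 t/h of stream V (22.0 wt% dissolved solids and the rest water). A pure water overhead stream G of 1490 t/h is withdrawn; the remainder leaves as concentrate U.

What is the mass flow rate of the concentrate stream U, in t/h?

790 t/h

Concentrate = 2280 − 1490 = 790 t/h.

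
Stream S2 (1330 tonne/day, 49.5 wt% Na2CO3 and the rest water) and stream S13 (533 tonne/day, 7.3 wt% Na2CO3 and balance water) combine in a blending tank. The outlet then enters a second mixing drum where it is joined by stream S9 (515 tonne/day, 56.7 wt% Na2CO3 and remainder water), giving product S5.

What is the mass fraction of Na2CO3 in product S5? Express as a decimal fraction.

0.4160

Overall, product flow = 2378 tonne/day.
Na2CO3 in = 1330×0.495 + 533×0.073 + 515×0.567 = 989.26 tonne/day.
Na2CO3 fraction in S5 = 0.4160.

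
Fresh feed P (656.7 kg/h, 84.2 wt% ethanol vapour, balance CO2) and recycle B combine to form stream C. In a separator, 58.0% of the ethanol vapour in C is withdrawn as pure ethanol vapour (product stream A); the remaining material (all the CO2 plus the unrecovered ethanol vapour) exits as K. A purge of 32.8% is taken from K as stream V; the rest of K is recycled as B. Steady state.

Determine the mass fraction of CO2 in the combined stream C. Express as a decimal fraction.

CO2 enters only via P and leaves only via the purge: 656.7×0.158 = 0.328×(CO2 in K), and the separator passes all CO2, so CO2 in C = CO2 in K = 316.34 kg/h.
ethanol vapour in C: m_A = 656.7×0.842 + (1−0.328)·(1−0.580)·m_A, so m_A = 552.94/0.7178 = 770.37 kg/h.
C = 770.37 + 316.34 = 1086.7 kg/h.
CO2 fraction in C = 316.34/1086.7 = 0.291.

0.291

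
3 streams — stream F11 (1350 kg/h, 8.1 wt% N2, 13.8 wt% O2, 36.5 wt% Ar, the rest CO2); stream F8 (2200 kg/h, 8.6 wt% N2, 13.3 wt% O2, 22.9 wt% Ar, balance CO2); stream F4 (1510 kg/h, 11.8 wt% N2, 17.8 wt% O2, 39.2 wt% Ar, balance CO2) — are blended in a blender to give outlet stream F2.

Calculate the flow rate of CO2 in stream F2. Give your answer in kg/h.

2247 kg/h

CO2 out = CO2 in = 1350×0.416 + 2200×0.552 + 1510×0.312 = 2247.1 kg/h.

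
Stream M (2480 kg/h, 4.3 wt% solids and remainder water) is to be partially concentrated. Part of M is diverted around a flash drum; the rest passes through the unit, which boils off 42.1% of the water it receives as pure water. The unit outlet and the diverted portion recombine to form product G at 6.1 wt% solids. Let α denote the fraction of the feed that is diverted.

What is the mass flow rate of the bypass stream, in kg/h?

All 2480×0.043 = 106.64 kg/h of solids reaches G, so G = 106.64/0.061 = 1748.2 kg/h and vapour = 731.8 kg/h.
The evaporator receives (1−α)·2480 of feed at 0.957 water and removes 0.421 of that water:
0.421×0.957×(1−α)×2480 = 731.8
(1−α) = 731.8/999.18 = 0.7324;  α = 0.2676.
Bypass flow = 0.2676×2480 = 663.65 kg/h.

663.6 kg/h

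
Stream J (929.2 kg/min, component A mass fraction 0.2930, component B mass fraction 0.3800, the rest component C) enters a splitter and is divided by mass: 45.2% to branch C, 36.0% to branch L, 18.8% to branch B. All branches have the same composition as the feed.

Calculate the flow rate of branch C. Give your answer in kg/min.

Branch C flow = 0.452×929.2 = 420 kg/min.

420 kg/min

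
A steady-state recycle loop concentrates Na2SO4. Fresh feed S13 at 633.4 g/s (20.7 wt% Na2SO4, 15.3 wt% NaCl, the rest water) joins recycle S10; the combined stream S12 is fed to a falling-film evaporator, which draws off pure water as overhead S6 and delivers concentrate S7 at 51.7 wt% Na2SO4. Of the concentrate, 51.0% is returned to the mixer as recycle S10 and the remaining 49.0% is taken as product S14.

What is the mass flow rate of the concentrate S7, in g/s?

517.6 g/s

Overall Na2SO4 balance (none leaves overhead): Na2SO4 in fresh feed = Na2SO4 in product, i.e. 633.4×0.207 = (1−0.510)·S7·0.517.
S7 = 131.11/(0.517×0.490) = 517.56 g/s.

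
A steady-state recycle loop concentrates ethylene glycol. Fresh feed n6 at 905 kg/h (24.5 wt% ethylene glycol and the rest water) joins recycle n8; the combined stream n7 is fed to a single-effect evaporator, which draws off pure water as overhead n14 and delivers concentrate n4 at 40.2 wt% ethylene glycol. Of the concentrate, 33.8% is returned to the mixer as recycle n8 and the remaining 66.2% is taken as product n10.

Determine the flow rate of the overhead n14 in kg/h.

353.4 kg/h

Overall ethylene glycol balance (none leaves overhead): ethylene glycol in fresh feed = ethylene glycol in product, i.e. 905×0.245 = (1−0.338)·n4·0.402.
n4 = 221.72/(0.402×0.662) = 833.16 kg/h.
Recycle n8 = 0.338×833.16 = 281.61 kg/h.
Combined feed n7 = 905 + 281.61 = 1186.6 kg/h.
Overhead n14 = n7 − n4 = 1186.6 − 833.16 = 353.45 kg/h.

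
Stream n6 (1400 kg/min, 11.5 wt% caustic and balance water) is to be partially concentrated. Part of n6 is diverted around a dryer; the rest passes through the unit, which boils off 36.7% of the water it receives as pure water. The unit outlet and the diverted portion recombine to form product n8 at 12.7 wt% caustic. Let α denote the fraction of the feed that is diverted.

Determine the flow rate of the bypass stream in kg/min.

992.7 kg/min

All 1400×0.115 = 161 kg/min of caustic reaches n8, so n8 = 161/0.127 = 1267.7 kg/min and vapour = 132.28 kg/min.
The evaporator receives (1−α)·1400 of feed at 0.885 water and removes 0.367 of that water:
0.367×0.885×(1−α)×1400 = 132.28
(1−α) = 132.28/454.71 = 0.2909;  α = 0.7091.
Bypass flow = 0.7091×1400 = 992.72 kg/min.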